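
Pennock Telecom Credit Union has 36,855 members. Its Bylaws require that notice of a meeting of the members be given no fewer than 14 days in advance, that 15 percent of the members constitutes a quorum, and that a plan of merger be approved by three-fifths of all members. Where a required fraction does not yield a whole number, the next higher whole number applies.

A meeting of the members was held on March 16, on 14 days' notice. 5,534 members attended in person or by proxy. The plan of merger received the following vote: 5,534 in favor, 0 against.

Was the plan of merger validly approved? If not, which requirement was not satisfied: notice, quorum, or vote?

Notice: 14 days given; 14 required. Satisfied.
Quorum: 15% of 36,855 = 5,528.25, rounded up to 5,529; 5,534 present. Satisfied.
Vote: requires three-fifths of all members (36,855); 3/5 of 36855 = 22113, so 22,113 needed; 5,534 in favor. Not satisfied.

Invalid — vote requirement not satisfied.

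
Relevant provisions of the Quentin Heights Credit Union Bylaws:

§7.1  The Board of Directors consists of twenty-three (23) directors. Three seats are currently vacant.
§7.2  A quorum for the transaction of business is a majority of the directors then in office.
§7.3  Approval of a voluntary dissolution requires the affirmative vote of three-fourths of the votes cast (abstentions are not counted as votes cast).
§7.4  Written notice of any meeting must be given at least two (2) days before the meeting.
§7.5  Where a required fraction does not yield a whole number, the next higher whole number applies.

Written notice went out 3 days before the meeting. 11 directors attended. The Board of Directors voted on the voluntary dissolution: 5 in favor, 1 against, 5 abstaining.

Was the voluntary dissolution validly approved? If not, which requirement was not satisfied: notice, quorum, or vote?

Notice: 3 days given; 2 required (3 ≥ 2). Satisfied.
Quorum: 11 present; quorum is 11. Satisfied.
Vote: the voluntary dissolution requires three-fourths of the votes cast (11 present − 5 abstaining = 6). 3/4 of 6 = 4.50, rounded up to 5, so 5 affirmative votes are needed; 5 voted in favor. Satisfied.

Valid — all requirements satisfied.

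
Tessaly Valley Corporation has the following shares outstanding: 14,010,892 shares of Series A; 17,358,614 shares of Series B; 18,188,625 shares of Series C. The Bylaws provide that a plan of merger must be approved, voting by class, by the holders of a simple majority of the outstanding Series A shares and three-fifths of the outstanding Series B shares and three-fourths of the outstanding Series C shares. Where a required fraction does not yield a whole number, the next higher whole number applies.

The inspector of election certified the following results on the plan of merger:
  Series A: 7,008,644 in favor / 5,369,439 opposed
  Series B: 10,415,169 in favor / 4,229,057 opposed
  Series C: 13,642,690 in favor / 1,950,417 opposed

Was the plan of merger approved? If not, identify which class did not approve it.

Series A: a majority of 14010892 is 7005447; 7,005,447 required, 7,008,644 in favor — approved.
Series B: 3/5 of 17358614 = 10415168.40, rounded up to 10415169; 10,415,169 required, 10,415,169 in favor — approved.
Series C: 3/4 of 18188625 = 13641468.75, rounded up to 13641469; 13,641,469 required, 13,642,690 in favor — approved.

Approved — every class gave the required vote.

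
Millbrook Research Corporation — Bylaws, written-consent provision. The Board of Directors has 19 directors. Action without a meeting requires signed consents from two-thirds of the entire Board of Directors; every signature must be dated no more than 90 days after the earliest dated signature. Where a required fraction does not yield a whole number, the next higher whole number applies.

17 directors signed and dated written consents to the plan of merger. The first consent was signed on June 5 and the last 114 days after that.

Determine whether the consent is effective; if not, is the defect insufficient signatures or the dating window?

Not effective — dating-window requirement not satisfied.

Signatures required: two-thirds of 19 — 2/3 of 19 = 12.67, rounded up to 13, so 13 needed; 17 signed. Sufficient.
Dating window: the latest signature is 114 days after the earliest; the limit is 90 days. Outside the window.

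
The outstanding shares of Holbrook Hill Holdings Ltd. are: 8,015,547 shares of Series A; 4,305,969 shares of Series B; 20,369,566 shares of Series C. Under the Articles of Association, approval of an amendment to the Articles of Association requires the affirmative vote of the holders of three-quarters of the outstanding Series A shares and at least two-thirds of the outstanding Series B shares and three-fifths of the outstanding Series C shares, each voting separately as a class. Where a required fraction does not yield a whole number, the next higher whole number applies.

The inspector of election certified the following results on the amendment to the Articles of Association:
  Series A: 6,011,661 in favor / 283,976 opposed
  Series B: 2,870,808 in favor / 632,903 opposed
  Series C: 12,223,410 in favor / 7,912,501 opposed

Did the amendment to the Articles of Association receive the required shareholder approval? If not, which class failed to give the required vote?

Series A: 3/4 of 8015547 = 6011660.25, rounded up to 6011661; 6,011,661 required, 6,011,661 in favor — approved.
Series B: 2/3 of 4305969 = 2870646; 2,870,646 required, 2,870,808 in favor — approved.
Series C: 3/5 of 20369566 = 12221739.60, rounded up to 12221740; 12,221,740 required, 12,223,410 in favor — approved.

Approved — every class gave the required vote.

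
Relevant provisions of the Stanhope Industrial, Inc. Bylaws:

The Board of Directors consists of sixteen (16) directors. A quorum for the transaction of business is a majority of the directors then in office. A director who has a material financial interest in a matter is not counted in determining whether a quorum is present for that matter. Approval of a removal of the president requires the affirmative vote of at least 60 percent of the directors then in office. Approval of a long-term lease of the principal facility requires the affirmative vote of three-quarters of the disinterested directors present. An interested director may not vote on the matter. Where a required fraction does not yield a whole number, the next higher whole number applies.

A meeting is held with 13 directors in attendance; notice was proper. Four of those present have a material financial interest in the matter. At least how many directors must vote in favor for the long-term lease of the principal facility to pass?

7

The long-term lease of the principal facility requires three-fourths of the disinterested directors present (13 − 4 = 9).
3/4 of 9 = 6.75, rounded up to 7.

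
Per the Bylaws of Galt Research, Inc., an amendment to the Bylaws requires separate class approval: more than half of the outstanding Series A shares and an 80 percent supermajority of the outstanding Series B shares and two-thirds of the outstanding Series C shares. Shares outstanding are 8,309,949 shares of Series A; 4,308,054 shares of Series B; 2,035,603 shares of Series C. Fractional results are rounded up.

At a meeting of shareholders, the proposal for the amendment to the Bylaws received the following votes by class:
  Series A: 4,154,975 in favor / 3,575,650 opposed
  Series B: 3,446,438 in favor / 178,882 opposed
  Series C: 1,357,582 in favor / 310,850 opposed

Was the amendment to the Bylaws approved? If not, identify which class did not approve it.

Not approved — the Series B shares did not give the required vote.

Series A: a majority of 8309949 is 4154975; 4,154,975 required, 4,154,975 in favor — approved.
Series B: 4/5 of 4308054 = 3446443.20, rounded up to 3446444; 3,446,444 required, 3,446,438 in favor — not approved.
Series C: 2/3 of 2035603 = 1357068.67, rounded up to 1357069; 1,357,069 required, 1,357,582 in favor — approved.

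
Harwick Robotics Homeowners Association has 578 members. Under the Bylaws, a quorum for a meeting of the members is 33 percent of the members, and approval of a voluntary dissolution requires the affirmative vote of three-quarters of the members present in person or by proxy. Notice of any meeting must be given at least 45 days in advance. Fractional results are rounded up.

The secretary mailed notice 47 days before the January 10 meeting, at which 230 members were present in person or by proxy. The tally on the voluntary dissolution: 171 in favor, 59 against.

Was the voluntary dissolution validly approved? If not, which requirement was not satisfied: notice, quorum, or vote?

Notice: 47 days given; 45 required. Satisfied.
Quorum: 33% of 578 = 190.74, rounded up to 191; 230 present. Satisfied.
Vote: requires three-fourths of those present (230); 3/4 of 230 = 172.50, rounded up to 173, so 173 needed; 171 in favor. Not satisfied.

Invalid — vote requirement not satisfied.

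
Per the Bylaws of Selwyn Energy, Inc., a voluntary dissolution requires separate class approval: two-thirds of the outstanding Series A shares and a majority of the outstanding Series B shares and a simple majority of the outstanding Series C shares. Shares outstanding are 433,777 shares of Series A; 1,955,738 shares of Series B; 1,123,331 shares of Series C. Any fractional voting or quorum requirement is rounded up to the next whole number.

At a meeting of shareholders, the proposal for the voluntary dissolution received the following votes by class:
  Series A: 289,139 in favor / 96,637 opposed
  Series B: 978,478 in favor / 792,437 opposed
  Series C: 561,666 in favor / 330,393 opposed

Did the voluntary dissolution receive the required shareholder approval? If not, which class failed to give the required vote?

Not approved — the Series A shares did not give the required vote.

Series A: 2/3 of 433777 = 289184.67, rounded up to 289185; 289,185 required, 289,139 in favor — not approved.
Series B: a majority of 1955738 is 977870; 977,870 required, 978,478 in favor — approved.
Series C: a majority of 1123331 is 561666; 561,666 required, 561,666 in favor — approved.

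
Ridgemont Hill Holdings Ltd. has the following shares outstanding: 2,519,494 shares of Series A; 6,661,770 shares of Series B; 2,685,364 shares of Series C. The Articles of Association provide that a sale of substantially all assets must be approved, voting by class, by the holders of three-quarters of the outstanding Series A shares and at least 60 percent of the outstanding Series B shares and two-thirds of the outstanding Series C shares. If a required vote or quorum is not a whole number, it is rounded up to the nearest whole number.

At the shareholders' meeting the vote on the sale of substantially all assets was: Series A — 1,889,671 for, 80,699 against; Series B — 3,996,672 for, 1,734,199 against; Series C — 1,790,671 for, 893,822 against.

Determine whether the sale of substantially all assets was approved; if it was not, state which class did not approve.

Series A: 3/4 of 2519494 = 1889620.50, rounded up to 1889621; 1,889,621 required, 1,889,671 in favor — approved.
Series B: 3/5 of 6661770 = 3997062; 3,997,062 required, 3,996,672 in favor — not approved.
Series C: 2/3 of 2685364 = 1790242.67, rounded up to 1790243; 1,790,243 required, 1,790,671 in favor — approved.

Not approved — the Series B shares did not give the required vote.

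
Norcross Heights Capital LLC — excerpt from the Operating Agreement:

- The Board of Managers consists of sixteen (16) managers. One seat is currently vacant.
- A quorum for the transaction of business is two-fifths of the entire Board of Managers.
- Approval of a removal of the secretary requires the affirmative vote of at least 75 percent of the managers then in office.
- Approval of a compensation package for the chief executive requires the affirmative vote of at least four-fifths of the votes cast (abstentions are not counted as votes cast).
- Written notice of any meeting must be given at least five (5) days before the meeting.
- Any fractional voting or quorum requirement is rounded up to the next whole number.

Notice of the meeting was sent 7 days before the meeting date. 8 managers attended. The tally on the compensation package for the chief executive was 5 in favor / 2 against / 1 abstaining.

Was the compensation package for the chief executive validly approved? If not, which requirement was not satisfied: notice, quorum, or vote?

Notice: 7 days given; 5 required (7 ≥ 5). Satisfied.
Quorum: 8 present; quorum is 7. Satisfied.
Vote: the compensation package for the chief executive requires four-fifths of the votes cast (8 present − 1 abstaining = 7). 4/5 of 7 = 5.60, rounded up to 6, so 6 affirmative votes are needed; 5 voted in favor. Not satisfied.

Invalid — vote requirement not satisfied.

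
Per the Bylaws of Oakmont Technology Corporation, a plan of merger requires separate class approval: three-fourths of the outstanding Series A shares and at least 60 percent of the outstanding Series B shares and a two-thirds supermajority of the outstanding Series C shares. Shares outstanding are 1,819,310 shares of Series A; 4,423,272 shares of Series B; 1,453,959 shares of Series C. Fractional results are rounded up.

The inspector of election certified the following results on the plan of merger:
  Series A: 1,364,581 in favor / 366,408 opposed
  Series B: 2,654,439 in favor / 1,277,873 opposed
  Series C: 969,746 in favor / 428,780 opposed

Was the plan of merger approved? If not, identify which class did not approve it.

Series A: 3/4 of 1819310 = 1364482.50, rounded up to 1364483; 1,364,483 required, 1,364,581 in favor — approved.
Series B: 3/5 of 4423272 = 2653963.20, rounded up to 2653964; 2,653,964 required, 2,654,439 in favor — approved.
Series C: 2/3 of 1453959 = 969306; 969,306 required, 969,746 in favor — approved.

Approved — every class gave the required vote.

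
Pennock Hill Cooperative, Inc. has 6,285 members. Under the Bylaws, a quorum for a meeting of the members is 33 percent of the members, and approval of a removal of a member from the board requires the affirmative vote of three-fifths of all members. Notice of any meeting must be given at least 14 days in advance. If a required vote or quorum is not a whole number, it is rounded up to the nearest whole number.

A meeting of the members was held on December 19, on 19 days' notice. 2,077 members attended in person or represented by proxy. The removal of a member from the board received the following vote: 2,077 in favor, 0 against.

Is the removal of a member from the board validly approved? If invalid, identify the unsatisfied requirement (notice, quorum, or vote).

Invalid — vote requirement not satisfied.

Notice: 19 days given; 14 required. Satisfied.
Quorum: 33% of 6,285 = 2,074.05, rounded up to 2,075; 2,077 present. Satisfied.
Vote: requires three-fifths of all members (6,285); 3/5 of 6285 = 3771, so 3,771 needed; 2,077 in favor. Not satisfied.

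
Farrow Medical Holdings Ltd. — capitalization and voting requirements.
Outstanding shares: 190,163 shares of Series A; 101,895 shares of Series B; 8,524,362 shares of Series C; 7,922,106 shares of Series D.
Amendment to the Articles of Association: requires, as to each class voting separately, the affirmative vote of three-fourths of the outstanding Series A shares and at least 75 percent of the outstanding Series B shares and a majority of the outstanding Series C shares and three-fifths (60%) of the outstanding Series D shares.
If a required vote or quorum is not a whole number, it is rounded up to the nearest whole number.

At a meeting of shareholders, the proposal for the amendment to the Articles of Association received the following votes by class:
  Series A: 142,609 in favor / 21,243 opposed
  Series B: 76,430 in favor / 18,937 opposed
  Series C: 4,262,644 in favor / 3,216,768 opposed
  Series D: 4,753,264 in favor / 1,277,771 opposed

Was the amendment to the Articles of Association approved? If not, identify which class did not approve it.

Not approved — the Series A shares did not give the required vote.

Series A: 3/4 of 190163 = 142622.25, rounded up to 142623; 142,623 required, 142,609 in favor — not approved.
Series B: 3/4 of 101895 = 76421.25, rounded up to 76422; 76,422 required, 76,430 in favor — approved.
Series C: a majority of 8524362 is 4262182; 4,262,182 required, 4,262,644 in favor — approved.
Series D: 3/5 of 7922106 = 4753263.60, rounded up to 4753264; 4,753,264 required, 4,753,264 in favor — approved.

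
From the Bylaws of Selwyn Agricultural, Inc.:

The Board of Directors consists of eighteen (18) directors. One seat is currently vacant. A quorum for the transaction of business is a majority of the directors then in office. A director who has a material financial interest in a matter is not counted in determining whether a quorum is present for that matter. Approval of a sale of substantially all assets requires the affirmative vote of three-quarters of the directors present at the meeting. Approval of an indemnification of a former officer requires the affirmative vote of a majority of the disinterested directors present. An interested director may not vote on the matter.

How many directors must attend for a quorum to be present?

A majority of 17 is 9.

9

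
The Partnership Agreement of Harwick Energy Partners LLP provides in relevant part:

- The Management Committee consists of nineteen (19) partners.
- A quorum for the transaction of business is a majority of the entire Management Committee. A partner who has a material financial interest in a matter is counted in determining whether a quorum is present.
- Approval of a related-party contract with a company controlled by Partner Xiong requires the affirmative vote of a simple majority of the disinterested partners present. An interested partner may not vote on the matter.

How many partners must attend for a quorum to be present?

10

A majority of 19 is 10.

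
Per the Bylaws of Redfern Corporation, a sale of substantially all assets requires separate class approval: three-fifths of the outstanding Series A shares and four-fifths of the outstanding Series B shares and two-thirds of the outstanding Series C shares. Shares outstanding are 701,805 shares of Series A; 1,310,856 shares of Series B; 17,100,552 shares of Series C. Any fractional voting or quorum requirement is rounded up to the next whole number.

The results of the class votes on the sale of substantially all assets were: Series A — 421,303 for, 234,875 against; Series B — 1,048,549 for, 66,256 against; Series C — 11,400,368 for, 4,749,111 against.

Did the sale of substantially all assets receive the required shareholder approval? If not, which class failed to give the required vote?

Not approved — the Series B shares did not give the required vote.

Series A: 3/5 of 701805 = 421083; 421,083 required, 421,303 in favor — approved.
Series B: 4/5 of 1310856 = 1048684.80, rounded up to 1048685; 1,048,685 required, 1,048,549 in favor — not approved.
Series C: 2/3 of 17100552 = 11400368; 11,400,368 required, 11,400,368 in favor — approved.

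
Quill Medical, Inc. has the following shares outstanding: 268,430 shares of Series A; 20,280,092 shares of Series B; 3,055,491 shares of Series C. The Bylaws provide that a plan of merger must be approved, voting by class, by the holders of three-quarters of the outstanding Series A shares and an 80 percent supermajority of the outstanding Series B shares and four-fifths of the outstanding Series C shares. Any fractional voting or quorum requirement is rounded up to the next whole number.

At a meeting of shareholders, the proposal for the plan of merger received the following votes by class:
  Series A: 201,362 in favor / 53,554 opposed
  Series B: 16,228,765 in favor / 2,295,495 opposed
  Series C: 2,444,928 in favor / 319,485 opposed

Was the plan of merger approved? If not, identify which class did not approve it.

Approved — every class gave the required vote.

Series A: 3/4 of 268430 = 201322.50, rounded up to 201323; 201,323 required, 201,362 in favor — approved.
Series B: 4/5 of 20280092 = 16224073.60, rounded up to 16224074; 16,224,074 required, 16,228,765 in favor — approved.
Series C: 4/5 of 3055491 = 2444392.80, rounded up to 2444393; 2,444,393 required, 2,444,928 in favor — approved.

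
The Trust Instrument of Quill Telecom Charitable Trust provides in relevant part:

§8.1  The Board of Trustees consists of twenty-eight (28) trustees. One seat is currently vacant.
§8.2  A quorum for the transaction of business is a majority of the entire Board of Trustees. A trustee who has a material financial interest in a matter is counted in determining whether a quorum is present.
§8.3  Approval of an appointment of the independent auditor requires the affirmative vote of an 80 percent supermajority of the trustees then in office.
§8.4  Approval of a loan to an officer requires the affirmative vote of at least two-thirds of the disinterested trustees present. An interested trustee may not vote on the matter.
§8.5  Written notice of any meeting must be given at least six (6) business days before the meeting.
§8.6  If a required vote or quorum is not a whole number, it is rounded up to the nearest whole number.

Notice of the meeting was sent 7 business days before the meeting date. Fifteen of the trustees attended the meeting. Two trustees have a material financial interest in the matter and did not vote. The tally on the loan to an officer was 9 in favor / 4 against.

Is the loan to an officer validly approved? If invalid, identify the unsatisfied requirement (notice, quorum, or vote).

Notice: 7 business days given; 6 required (7 ≥ 6). Satisfied.
Quorum: 15 present (interested trustees count toward quorum); quorum is 15. Satisfied.
Vote: the loan to an officer requires two-thirds of the disinterested trustees present (15 − 2 = 13). 2/3 of 13 = 8.67, rounded up to 9, so 9 affirmative votes are needed; 9 voted in favor. Satisfied.

Valid — all requirements satisfied.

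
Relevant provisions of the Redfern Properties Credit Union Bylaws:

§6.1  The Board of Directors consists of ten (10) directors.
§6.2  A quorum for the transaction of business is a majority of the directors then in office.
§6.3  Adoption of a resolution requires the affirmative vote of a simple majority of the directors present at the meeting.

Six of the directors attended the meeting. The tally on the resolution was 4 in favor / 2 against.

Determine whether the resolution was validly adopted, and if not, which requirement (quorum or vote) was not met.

Valid — all requirements satisfied.

Quorum: 6 present; quorum is 6. Satisfied.
Vote: the resolution requires a majority of the directors present (6). A majority of 6 is 4, so 4 affirmative votes are needed; 4 voted in favor. Satisfied.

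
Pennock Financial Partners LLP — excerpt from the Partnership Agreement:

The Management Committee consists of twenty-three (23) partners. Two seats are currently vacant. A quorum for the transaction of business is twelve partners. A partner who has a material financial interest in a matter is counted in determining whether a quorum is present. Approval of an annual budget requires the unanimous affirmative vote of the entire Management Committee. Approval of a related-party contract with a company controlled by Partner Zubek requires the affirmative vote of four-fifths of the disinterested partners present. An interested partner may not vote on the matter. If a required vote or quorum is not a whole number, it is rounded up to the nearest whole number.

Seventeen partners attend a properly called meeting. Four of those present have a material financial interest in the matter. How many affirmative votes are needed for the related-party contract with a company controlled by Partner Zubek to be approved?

The related-party contract with a company controlled by Partner Zubek requires four-fifths of the disinterested partners present (17 − 4 = 13).
4/5 of 13 = 10.40, rounded up to 11.

11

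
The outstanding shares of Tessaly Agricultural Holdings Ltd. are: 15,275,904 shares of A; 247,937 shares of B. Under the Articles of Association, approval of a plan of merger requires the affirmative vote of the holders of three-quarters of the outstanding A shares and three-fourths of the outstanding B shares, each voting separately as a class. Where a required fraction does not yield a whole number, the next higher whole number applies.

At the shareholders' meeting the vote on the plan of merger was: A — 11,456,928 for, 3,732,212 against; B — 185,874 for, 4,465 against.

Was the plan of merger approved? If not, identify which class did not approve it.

A: 3/4 of 15275904 = 11456928; 11,456,928 required, 11,456,928 in favor — approved.
B: 3/4 of 247937 = 185952.75, rounded up to 185953; 185,953 required, 185,874 in favor — not approved.

Not approved — the B shares did not give the required vote.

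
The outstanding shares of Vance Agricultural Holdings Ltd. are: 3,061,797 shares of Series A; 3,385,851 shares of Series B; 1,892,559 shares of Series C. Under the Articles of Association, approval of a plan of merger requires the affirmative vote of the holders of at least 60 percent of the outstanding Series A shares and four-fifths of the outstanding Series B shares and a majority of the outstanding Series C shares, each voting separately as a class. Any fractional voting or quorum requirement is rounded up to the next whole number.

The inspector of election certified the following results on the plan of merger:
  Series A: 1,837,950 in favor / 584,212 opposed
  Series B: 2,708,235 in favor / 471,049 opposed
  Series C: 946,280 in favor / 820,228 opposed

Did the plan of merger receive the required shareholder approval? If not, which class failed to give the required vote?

Series A: 3/5 of 3061797 = 1837078.20, rounded up to 1837079; 1,837,079 required, 1,837,950 in favor — approved.
Series B: 4/5 of 3385851 = 2708680.80, rounded up to 2708681; 2,708,681 required, 2,708,235 in favor — not approved.
Series C: a majority of 1892559 is 946280; 946,280 required, 946,280 in favor — approved.

Not approved — the Series B shares did not give the required vote.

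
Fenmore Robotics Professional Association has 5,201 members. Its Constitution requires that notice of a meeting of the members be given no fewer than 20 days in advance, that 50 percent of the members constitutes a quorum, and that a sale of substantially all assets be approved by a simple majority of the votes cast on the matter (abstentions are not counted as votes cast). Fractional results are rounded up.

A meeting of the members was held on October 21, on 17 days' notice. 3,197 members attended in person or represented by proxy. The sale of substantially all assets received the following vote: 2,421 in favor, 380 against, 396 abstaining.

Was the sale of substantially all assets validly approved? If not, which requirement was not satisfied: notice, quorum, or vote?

Invalid — notice requirement not satisfied.

Notice: 17 days given; 20 required. Not satisfied.
Quorum: 50% of 5,201 = 2,600.50, rounded up to 2,601; 3,197 present. Satisfied.
Vote: requires a majority of the votes cast (3,197 − 396 abstaining = 2,801); a majority of 2801 is 1401, so 1,401 needed; 2,421 in favor. Satisfied.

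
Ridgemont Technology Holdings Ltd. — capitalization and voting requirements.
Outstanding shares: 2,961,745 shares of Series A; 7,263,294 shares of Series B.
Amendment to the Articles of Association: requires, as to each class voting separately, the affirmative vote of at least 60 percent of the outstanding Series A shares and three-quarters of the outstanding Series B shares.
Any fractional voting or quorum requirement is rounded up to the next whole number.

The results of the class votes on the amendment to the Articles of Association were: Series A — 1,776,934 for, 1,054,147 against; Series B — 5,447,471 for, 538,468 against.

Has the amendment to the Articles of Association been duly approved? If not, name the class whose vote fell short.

Not approved — the Series A shares did not give the required vote.

Series A: 3/5 of 2961745 = 1777047; 1,777,047 required, 1,776,934 in favor — not approved.
Series B: 3/4 of 7263294 = 5447470.50, rounded up to 5447471; 5,447,471 required, 5,447,471 in favor — approved.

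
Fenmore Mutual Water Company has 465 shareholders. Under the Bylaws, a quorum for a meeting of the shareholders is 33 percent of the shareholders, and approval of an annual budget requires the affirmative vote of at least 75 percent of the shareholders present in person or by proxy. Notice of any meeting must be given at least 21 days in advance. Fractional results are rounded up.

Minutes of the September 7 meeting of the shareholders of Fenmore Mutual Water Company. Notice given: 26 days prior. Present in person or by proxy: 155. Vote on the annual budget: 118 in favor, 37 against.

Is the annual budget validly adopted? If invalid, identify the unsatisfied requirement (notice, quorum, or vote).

Notice: 26 days given; 21 required. Satisfied.
Quorum: 33% of 465 = 153.45, rounded up to 154; 155 present. Satisfied.
Vote: requires three-fourths of those present (155); 3/4 of 155 = 116.25, rounded up to 117, so 117 needed; 118 in favor. Satisfied.

Valid — all requirements satisfied.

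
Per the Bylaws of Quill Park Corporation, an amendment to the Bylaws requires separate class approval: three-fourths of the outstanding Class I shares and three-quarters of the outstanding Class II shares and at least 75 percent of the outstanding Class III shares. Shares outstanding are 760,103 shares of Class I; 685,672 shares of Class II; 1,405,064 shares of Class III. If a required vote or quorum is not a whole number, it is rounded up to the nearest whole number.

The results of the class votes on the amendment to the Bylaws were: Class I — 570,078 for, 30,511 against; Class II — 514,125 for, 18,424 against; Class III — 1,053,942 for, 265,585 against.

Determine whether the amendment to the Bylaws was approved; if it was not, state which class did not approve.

Class I: 3/4 of 760103 = 570077.25, rounded up to 570078; 570,078 required, 570,078 in favor — approved.
Class II: 3/4 of 685672 = 514254; 514,254 required, 514,125 in favor — not approved.
Class III: 3/4 of 1405064 = 1053798; 1,053,798 required, 1,053,942 in favor — approved.

Not approved — the Class II shares did not give the required vote.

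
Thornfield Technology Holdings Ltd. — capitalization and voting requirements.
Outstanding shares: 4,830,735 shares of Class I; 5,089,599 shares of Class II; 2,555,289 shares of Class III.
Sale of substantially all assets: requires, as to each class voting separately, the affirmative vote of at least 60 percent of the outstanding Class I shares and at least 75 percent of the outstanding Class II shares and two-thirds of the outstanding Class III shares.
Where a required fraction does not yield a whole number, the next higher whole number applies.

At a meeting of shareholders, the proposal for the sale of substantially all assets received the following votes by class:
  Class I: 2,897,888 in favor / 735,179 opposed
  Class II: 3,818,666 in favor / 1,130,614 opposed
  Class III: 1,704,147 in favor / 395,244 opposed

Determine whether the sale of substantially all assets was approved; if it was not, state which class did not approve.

Not approved — the Class I shares did not give the required vote.

Class I: 3/5 of 4830735 = 2898441; 2,898,441 required, 2,897,888 in favor — not approved.
Class II: 3/4 of 5089599 = 3817199.25, rounded up to 3817200; 3,817,200 required, 3,818,666 in favor — approved.
Class III: 2/3 of 2555289 = 1703526; 1,703,526 required, 1,704,147 in favor — approved.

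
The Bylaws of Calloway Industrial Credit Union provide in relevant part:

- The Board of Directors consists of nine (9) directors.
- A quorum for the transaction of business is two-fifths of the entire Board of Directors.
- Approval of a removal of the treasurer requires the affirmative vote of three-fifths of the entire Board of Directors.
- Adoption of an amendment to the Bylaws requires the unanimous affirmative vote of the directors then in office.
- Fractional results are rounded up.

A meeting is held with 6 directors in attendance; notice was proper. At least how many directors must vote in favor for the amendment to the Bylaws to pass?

The amendment to the Bylaws requires the unanimous vote of the directors then in office (9).
Unanimous means all 9.
(Only 6 can vote, so the amendment to the Bylaws cannot pass at this meeting, but the required vote is still 9.)

9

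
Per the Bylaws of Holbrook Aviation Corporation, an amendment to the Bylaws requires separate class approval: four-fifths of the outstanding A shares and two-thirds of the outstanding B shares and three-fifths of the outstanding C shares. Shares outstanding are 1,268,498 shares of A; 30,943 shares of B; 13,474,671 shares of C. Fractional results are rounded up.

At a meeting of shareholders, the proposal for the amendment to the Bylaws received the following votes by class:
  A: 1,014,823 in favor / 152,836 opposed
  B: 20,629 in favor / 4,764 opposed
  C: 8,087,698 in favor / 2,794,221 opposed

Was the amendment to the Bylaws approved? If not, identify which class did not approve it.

Approved — every class gave the required vote.

A: 4/5 of 1268498 = 1014798.40, rounded up to 1014799; 1,014,799 required, 1,014,823 in favor — approved.
B: 2/3 of 30943 = 20628.67, rounded up to 20629; 20,629 required, 20,629 in favor — approved.
C: 3/5 of 13474671 = 8084802.60, rounded up to 8084803; 8,084,803 required, 8,087,698 in favor — approved.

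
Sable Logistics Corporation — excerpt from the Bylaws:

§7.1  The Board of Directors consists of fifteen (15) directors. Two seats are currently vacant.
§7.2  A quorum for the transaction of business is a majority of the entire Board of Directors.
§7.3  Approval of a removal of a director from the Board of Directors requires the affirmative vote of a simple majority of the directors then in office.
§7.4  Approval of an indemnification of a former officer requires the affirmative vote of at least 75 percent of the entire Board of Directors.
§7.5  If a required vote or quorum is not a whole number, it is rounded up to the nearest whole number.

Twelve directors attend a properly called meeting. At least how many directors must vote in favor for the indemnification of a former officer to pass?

12

The indemnification of a former officer requires three-fourths of the entire Board of Directors (15).
3/4 of 15 = 11.25, rounded up to 12.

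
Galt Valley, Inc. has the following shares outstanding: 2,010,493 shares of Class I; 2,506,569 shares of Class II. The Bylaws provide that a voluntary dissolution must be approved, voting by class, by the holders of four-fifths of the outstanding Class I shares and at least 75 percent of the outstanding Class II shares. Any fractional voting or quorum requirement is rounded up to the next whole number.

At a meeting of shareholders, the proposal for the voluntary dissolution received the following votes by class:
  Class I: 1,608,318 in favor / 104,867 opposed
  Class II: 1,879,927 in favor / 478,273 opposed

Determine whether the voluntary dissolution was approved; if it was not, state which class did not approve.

Class I: 4/5 of 2010493 = 1608394.40, rounded up to 1608395; 1,608,395 required, 1,608,318 in favor — not approved.
Class II: 3/4 of 2506569 = 1879926.75, rounded up to 1879927; 1,879,927 required, 1,879,927 in favor — approved.

Not approved — the Class I shares did not give the required vote.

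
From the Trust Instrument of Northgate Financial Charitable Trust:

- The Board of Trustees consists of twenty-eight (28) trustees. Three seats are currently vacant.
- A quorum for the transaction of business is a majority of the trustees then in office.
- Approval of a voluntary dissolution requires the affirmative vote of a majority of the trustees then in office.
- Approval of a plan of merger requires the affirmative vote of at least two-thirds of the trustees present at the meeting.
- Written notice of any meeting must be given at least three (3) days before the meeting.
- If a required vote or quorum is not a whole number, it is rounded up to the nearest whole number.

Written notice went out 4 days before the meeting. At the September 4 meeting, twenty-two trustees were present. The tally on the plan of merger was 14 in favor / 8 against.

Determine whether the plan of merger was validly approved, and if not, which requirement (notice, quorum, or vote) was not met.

Notice: 4 days given; 3 required (4 ≥ 3). Satisfied.
Quorum: 22 present; quorum is 13. Satisfied.
Vote: the plan of merger requires two-thirds of the trustees present (22). 2/3 of 22 = 14.67, rounded up to 15, so 15 affirmative votes are needed; 14 voted in favor. Not satisfied.

Invalid — vote requirement not satisfied.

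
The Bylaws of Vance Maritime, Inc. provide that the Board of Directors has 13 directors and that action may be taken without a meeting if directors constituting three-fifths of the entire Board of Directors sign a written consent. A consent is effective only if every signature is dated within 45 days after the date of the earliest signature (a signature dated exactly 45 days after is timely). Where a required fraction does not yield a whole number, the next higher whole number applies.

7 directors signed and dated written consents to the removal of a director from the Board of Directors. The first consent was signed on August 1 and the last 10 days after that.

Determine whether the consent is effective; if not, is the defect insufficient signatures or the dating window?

Signatures required: three-fifths of 13 — 3/5 of 13 = 7.80, rounded up to 8, so 8 needed; 7 signed. Insufficient.
Dating window: the latest signature is 10 days after the earliest; the limit is 45 days. Within the window.

Not effective — insufficient signatures.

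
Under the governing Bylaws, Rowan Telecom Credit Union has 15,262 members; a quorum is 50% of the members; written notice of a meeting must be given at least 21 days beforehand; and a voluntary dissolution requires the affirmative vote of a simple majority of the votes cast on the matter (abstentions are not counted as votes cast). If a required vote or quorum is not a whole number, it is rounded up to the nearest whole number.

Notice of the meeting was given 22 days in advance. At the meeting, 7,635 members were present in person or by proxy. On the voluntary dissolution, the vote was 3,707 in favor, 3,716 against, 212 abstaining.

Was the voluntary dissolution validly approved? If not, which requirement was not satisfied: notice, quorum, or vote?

Notice: 22 days given; 21 required. Satisfied.
Quorum: 50% of 15,262 = 7,631; 7,635 present. Satisfied.
Vote: requires a majority of the votes cast (7,635 − 212 abstaining = 7,423); a majority of 7423 is 3712, so 3,712 needed; 3,707 in favor. Not satisfied.

Invalid — vote requirement not satisfied.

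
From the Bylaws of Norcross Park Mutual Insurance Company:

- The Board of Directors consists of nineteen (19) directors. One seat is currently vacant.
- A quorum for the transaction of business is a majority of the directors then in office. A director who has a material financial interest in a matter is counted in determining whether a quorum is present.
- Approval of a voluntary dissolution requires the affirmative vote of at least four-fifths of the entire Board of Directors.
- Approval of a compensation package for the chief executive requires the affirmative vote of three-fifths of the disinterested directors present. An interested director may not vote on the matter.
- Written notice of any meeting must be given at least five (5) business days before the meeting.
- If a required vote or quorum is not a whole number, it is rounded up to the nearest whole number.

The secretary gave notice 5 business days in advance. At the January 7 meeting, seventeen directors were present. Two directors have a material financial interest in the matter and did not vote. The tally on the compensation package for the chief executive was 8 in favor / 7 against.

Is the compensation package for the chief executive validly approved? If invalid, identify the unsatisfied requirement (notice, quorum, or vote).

Invalid — vote requirement not satisfied.

Notice: 5 business days given; 5 required (5 ≥ 5). Satisfied.
Quorum: 17 present (interested directors count toward quorum); quorum is 10. Satisfied.
Vote: the compensation package for the chief executive requires three-fifths of the disinterested directors present (17 − 2 = 15). 3/5 of 15 = 9, so 9 affirmative votes are needed; 8 voted in favor. Not satisfied.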